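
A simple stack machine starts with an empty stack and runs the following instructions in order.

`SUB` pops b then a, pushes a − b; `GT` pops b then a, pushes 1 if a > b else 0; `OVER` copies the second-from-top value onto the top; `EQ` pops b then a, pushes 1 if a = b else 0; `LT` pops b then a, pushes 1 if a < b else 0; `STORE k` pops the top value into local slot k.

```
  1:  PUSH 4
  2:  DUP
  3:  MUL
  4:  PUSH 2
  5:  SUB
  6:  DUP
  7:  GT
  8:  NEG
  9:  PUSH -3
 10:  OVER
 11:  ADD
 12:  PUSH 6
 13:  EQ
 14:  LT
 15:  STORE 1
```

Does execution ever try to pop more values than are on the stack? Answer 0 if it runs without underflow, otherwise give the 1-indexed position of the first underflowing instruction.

PUSH 4  → 4
DUP     → 4 4
MUL     → 16
PUSH 2  → 16 2
SUB     → 14
DUP     → 14 14
GT      → 0
NEG     → 0
PUSH -3 → 0 -3
OVER    → 0 -3 0
ADD     → 0 -3
PUSH 6  → 0 -3 6
EQ      → 0 0
LT      → 0
STORE 1 → (empty)

0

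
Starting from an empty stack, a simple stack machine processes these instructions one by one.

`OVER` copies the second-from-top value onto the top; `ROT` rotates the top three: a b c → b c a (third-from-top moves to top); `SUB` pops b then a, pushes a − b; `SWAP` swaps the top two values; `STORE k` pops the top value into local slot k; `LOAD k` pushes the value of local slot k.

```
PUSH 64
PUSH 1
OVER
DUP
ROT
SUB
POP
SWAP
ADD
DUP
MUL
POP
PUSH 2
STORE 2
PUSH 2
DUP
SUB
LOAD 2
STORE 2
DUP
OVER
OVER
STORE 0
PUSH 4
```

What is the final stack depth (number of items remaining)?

PUSH 64  64
PUSH 1   64 1
OVER     64 1 64
DUP      64 1 64 64
ROT      64 64 64 1
SUB      64 64 63
POP      64 64
SWAP     64 64
ADD      128
DUP      128 128
MUL      16384
POP      (empty)
PUSH 2   2
STORE 2  (empty)
PUSH 2   2
DUP      2 2
SUB      0
LOAD 2   0 2
STORE 2  0
DUP      0 0
OVER     0 0 0
OVER     0 0 0 0
STORE 0  0 0 0
PUSH 4   0 0 0 4

4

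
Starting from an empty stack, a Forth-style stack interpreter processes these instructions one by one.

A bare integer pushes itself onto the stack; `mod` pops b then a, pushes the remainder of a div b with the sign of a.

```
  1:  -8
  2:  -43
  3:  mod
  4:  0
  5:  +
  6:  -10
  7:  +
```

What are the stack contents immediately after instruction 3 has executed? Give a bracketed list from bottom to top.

-8  : -8
-43 : -8 -43
mod : -8

[-8]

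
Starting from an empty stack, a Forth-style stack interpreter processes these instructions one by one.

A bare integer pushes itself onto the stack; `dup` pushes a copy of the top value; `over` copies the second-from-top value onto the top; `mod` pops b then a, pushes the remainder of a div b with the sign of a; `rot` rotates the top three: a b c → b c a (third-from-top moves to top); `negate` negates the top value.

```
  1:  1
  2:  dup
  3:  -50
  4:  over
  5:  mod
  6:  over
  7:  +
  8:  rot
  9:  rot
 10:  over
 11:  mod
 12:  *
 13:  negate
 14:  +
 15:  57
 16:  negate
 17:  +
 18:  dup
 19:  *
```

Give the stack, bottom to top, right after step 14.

1      : 1
dup    : 1 1
-50    : 1 1 -50
over   : 1 1 -50 1
mod    : 1 1 0
over   : 1 1 0 1
+      : 1 1 1
rot    : 1 1 1
rot    : 1 1 1
over   : 1 1 1 1
mod    : 1 1 0
*      : 1 0
negate : 1 0
+      : 1

[1]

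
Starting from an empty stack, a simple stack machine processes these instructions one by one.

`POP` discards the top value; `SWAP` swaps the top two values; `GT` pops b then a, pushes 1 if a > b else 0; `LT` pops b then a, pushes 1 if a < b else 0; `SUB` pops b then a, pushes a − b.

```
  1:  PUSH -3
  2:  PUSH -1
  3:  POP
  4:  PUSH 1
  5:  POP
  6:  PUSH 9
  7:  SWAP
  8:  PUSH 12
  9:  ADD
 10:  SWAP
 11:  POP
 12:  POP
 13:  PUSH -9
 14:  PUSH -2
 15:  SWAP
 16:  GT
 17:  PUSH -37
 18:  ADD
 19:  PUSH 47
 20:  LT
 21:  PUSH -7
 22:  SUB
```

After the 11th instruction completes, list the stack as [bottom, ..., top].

PUSH -3  -3
PUSH -1  -3 -1
POP      -3
PUSH 1   -3 1
POP      -3
PUSH 9   -3 9
SWAP     9 -3
PUSH 12  9 -3 12
ADD      9 9
SWAP     9 9
POP      9

[9]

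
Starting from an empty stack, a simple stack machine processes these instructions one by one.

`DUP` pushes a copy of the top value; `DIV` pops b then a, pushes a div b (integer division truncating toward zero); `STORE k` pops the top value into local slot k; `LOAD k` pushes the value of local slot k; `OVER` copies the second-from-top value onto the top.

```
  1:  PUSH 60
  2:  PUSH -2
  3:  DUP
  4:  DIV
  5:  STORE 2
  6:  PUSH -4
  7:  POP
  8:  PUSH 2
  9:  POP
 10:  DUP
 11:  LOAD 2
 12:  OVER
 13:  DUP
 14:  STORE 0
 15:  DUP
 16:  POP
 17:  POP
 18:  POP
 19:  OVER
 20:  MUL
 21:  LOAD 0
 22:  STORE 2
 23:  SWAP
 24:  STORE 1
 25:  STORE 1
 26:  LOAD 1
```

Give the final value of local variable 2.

PUSH 60 → [60]
PUSH -2 → [60, -2]
DUP     → [60, -2, -2]
DIV     → [60, 1]
STORE 2 → [60]
PUSH -4 → [60, -4]
POP     → [60]
PUSH 2  → [60, 2]
POP     → [60]
DUP     → [60, 60]
LOAD 2  → [60, 60, 1]
OVER    → [60, 60, 1, 60]
DUP     → [60, 60, 1, 60, 60]
STORE 0 → [60, 60, 1, 60]
DUP     → [60, 60, 1, 60, 60]
POP     → [60, 60, 1, 60]
POP     → [60, 60, 1]
POP     → [60, 60]
OVER    → [60, 60, 60]
MUL     → [60, 3600]
LOAD 0  → [60, 3600, 60]
STORE 2 → [60, 3600]
SWAP    → [3600, 60]
STORE 1 → [3600]
STORE 1 → []
LOAD 1  → [3600]

60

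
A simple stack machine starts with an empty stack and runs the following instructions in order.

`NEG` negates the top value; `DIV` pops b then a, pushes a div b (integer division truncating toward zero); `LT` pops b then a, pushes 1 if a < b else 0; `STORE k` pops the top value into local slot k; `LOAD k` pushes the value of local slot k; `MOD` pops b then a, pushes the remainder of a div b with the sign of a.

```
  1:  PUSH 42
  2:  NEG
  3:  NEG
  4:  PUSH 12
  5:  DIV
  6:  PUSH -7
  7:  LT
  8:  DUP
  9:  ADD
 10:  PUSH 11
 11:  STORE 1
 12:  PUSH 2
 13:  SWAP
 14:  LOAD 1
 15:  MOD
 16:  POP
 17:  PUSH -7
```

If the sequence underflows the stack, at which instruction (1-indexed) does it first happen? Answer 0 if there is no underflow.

PUSH 42 : [42]
NEG     : [-42]
NEG     : [42]
PUSH 12 : [42, 12]
DIV     : [3]
PUSH -7 : [3, -7]
LT      : [0]
DUP     : [0, 0]
ADD     : [0]
PUSH 11 : [0, 11]
STORE 1 : [0]
PUSH 2  : [0, 2]
SWAP    : [2, 0]
LOAD 1  : [2, 0, 11]
MOD     : [2, 0]
POP     : [2]
PUSH -7 : [2, -7]

0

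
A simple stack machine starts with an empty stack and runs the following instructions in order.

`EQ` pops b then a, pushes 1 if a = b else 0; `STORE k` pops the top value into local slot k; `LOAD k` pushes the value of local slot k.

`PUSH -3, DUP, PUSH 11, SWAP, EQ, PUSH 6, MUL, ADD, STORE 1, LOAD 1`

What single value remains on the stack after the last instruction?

PUSH -3 -> [-3]
DUP     -> [-3, -3]
PUSH 11 -> [-3, -3, 11]
SWAP    -> [-3, 11, -3]
EQ      -> [-3, 0]
PUSH 6  -> [-3, 0, 6]
MUL     -> [-3, 0]
ADD     -> [-3]
STORE 1 -> []
LOAD 1  -> [-3]

-3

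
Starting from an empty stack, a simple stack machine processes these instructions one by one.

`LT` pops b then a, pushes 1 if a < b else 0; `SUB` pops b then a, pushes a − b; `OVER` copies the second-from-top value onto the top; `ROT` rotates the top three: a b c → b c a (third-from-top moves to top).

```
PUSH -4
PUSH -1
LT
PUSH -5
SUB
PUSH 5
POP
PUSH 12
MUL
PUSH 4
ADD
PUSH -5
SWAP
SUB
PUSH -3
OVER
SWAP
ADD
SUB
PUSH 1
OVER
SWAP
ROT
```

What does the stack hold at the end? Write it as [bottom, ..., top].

[3, 1, 3]

PUSH -4 -> -4
PUSH -1 -> -4 -1
LT      -> 1
PUSH -5 -> 1 -5
SUB     -> 6
PUSH 5  -> 6 5
POP     -> 6
PUSH 12 -> 6 12
MUL     -> 72
PUSH 4  -> 72 4
ADD     -> 76
PUSH -5 -> 76 -5
SWAP    -> -5 76
SUB     -> -81
PUSH -3 -> -81 -3
OVER    -> -81 -3 -81
SWAP    -> -81 -81 -3
ADD     -> -81 -84
SUB     -> 3
PUSH 1  -> 3 1
OVER    -> 3 1 3
SWAP    -> 3 3 1
ROT     -> 3 1 3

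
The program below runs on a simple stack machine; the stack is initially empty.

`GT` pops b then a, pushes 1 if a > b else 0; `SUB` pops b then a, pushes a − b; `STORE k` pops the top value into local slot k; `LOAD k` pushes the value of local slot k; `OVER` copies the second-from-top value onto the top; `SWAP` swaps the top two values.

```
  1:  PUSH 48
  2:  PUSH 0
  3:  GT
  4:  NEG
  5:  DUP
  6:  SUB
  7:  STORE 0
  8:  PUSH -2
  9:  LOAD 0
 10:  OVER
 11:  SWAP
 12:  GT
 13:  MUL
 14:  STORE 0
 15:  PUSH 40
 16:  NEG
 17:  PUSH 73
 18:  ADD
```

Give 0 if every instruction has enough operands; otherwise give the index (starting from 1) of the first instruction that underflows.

PUSH 48 : 48
PUSH 0  : 48 0
GT      : 1
NEG     : -1
DUP     : -1 -1
SUB     : 0
STORE 0 : (empty)
PUSH -2 : -2
LOAD 0  : -2 0
OVER    : -2 0 -2
SWAP    : -2 -2 0
GT      : -2 0
MUL     : 0
STORE 0 : (empty)
PUSH 40 : 40
NEG     : -40
PUSH 73 : -40 73
ADD     : 33

0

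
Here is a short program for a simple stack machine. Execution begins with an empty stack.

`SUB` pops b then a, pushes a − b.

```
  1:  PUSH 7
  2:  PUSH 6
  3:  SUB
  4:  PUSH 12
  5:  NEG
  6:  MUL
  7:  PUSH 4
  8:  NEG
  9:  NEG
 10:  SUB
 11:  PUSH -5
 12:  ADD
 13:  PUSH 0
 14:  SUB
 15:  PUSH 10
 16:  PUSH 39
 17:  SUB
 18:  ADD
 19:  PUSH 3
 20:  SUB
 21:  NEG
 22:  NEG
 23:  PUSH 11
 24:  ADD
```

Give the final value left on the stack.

-42

PUSH 7  : 7
PUSH 6  : 7 6
SUB     : 1
PUSH 12 : 1 12
NEG     : 1 -12
MUL     : -12
PUSH 4  : -12 4
NEG     : -12 -4
NEG     : -12 4
SUB     : -16
PUSH -5 : -16 -5
ADD     : -21
PUSH 0  : -21 0
SUB     : -21
PUSH 10 : -21 10
PUSH 39 : -21 10 39
SUB     : -21 -29
ADD     : -50
PUSH 3  : -50 3
SUB     : -53
NEG     : 53
NEG     : -53
PUSH 11 : -53 11
ADD     : -42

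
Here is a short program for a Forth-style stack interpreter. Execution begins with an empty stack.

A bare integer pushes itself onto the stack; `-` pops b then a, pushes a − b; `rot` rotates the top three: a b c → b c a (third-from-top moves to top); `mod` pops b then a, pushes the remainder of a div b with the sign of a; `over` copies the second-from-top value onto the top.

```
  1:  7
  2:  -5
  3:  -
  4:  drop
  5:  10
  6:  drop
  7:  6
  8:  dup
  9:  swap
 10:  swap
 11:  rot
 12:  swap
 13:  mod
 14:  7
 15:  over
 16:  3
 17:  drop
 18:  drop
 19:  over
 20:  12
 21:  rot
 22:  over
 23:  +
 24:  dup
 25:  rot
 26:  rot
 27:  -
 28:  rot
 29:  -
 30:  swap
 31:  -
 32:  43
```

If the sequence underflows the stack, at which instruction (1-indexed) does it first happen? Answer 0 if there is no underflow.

11

7    : [7]
-5   : [7, -5]
-    : [12]
drop : []
10   : [10]
drop : []
6    : [6]
dup  : [6, 6]
swap : [6, 6]
swap : [6, 6]
rot  — needs 3 operands, stack has 2 → underflow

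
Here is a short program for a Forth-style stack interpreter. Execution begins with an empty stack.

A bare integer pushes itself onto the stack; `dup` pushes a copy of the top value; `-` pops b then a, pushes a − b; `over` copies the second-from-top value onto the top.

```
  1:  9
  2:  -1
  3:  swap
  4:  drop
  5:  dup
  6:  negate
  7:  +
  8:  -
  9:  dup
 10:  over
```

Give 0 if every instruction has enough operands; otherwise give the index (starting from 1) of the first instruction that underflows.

8

9      : 9
-1     : 9 -1
swap   : -1 9
drop   : -1
dup    : -1 -1
negate : -1 1
+      : 0
-  — needs 2 operands, stack has 1 → underflow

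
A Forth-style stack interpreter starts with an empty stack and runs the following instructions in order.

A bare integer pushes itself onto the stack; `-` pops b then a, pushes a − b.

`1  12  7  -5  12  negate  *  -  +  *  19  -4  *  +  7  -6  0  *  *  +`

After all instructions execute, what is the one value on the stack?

1       [1]
12      [1, 12]
7       [1, 12, 7]
-5      [1, 12, 7, -5]
12      [1, 12, 7, -5, 12]
negate  [1, 12, 7, -5, -12]
*       [1, 12, 7, 60]
-       [1, 12, -53]
+       [1, -41]
*       [-41]
19      [-41, 19]
-4      [-41, 19, -4]
*       [-41, -76]
+       [-117]
7       [-117, 7]
-6      [-117, 7, -6]
0       [-117, 7, -6, 0]
*       [-117, 7, 0]
*       [-117, 0]
+       [-117]

-117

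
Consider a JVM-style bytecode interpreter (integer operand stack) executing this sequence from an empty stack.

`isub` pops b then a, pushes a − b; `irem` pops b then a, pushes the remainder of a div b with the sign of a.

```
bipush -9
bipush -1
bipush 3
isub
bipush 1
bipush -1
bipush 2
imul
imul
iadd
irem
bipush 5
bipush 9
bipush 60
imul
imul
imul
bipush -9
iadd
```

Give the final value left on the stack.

-8109

bipush -9 : [-9]
bipush -1 : [-9, -1]
bipush 3  : [-9, -1, 3]
isub      : [-9, -4]
bipush 1  : [-9, -4, 1]
bipush -1 : [-9, -4, 1, -1]
bipush 2  : [-9, -4, 1, -1, 2]
imul      : [-9, -4, 1, -2]
imul      : [-9, -4, -2]
iadd      : [-9, -6]
irem      : [-3]
bipush 5  : [-3, 5]
bipush 9  : [-3, 5, 9]
bipush 60 : [-3, 5, 9, 60]
imul      : [-3, 5, 540]
imul      : [-3, 2700]
imul      : [-8100]
bipush -9 : [-8100, -9]
iadd      : [-8109]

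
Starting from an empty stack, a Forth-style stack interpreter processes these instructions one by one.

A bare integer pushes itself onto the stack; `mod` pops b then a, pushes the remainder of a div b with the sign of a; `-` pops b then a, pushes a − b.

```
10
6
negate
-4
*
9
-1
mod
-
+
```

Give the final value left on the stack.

10     → [10]
6      → [10, 6]
negate → [10, -6]
-4     → [10, -6, -4]
*      → [10, 24]
9      → [10, 24, 9]
-1     → [10, 24, 9, -1]
mod    → [10, 24, 0]
-      → [10, 24]
+      → [34]

34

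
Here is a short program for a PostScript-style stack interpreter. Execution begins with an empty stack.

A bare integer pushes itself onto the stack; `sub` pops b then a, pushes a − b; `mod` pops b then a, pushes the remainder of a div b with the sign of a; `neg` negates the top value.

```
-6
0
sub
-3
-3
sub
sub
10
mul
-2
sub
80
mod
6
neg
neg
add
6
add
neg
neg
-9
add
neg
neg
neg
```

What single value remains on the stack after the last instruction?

55

-6  : [-6]
0   : [-6, 0]
sub : [-6]
-3  : [-6, -3]
-3  : [-6, -3, -3]
sub : [-6, 0]
sub : [-6]
10  : [-6, 10]
mul : [-60]
-2  : [-60, -2]
sub : [-58]
80  : [-58, 80]
mod : [-58]
6   : [-58, 6]
neg : [-58, -6]
neg : [-58, 6]
add : [-52]
6   : [-52, 6]
add : [-46]
neg : [46]
neg : [-46]
-9  : [-46, -9]
add : [-55]
neg : [55]
neg : [-55]
neg : [55]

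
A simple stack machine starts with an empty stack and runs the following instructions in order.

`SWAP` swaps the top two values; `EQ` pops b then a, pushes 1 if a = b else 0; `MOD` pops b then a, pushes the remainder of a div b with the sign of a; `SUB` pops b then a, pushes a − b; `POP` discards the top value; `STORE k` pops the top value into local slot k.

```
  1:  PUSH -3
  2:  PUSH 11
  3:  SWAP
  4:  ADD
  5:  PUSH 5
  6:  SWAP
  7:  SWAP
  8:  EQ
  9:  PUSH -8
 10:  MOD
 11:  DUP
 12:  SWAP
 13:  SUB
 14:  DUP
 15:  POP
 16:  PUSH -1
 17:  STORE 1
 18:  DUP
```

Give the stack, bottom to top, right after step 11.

[0, 0]

PUSH -3 -> [-3]
PUSH 11 -> [-3, 11]
SWAP    -> [11, -3]
ADD     -> [8]
PUSH 5  -> [8, 5]
SWAP    -> [5, 8]
SWAP    -> [8, 5]
EQ      -> [0]
PUSH -8 -> [0, -8]
MOD     -> [0]
DUP     -> [0, 0]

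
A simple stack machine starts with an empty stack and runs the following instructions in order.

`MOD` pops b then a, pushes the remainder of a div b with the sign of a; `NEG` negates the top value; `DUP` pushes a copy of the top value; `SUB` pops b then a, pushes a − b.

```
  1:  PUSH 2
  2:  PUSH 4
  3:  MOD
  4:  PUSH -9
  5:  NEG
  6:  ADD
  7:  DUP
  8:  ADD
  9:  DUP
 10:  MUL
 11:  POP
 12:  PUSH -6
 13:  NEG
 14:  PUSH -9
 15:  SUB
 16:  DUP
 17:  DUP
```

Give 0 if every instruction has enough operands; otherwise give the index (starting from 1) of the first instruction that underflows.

PUSH 2  -> [2]
PUSH 4  -> [2, 4]
MOD     -> [2]
PUSH -9 -> [2, -9]
NEG     -> [2, 9]
ADD     -> [11]
DUP     -> [11, 11]
ADD     -> [22]
DUP     -> [22, 22]
MUL     -> [484]
POP     -> []
PUSH -6 -> [-6]
NEG     -> [6]
PUSH -9 -> [6, -9]
SUB     -> [15]
DUP     -> [15, 15]
DUP     -> [15, 15, 15]

0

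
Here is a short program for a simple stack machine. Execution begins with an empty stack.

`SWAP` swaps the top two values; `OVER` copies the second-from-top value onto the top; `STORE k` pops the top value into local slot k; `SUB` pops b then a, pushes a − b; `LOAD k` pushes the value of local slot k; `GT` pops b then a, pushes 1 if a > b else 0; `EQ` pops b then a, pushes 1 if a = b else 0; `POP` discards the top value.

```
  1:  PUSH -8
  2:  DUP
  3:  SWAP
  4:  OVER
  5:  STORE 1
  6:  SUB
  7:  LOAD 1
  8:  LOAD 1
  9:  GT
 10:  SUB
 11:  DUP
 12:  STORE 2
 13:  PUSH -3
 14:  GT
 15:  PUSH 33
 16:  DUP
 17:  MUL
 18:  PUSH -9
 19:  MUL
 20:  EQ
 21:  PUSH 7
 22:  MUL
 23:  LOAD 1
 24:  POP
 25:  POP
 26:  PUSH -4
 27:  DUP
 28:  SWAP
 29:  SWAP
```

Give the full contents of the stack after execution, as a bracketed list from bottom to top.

PUSH -8 : -8
DUP     : -8 -8
SWAP    : -8 -8
OVER    : -8 -8 -8
STORE 1 : -8 -8
SUB     : 0
LOAD 1  : 0 -8
LOAD 1  : 0 -8 -8
GT      : 0 0
SUB     : 0
DUP     : 0 0
STORE 2 : 0
PUSH -3 : 0 -3
GT      : 1
PUSH 33 : 1 33
DUP     : 1 33 33
MUL     : 1 1089
PUSH -9 : 1 1089 -9
MUL     : 1 -9801
EQ      : 0
PUSH 7  : 0 7
MUL     : 0
LOAD 1  : 0 -8
POP     : 0
POP     : (empty)
PUSH -4 : -4
DUP     : -4 -4
SWAP    : -4 -4
SWAP    : -4 -4

[-4, -4]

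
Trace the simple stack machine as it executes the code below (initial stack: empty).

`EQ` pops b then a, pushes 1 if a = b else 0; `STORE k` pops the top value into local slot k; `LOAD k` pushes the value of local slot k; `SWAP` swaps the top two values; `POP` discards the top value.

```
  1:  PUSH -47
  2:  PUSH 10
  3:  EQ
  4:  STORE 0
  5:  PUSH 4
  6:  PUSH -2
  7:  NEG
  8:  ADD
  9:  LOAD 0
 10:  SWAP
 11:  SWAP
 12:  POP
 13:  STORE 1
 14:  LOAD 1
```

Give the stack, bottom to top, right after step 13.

PUSH -47  -47
PUSH 10   -47 10
EQ        0
STORE 0   (empty)
PUSH 4    4
PUSH -2   4 -2
NEG       4 2
ADD       6
LOAD 0    6 0
SWAP      0 6
SWAP      6 0
POP       6
STORE 1   (empty)

[]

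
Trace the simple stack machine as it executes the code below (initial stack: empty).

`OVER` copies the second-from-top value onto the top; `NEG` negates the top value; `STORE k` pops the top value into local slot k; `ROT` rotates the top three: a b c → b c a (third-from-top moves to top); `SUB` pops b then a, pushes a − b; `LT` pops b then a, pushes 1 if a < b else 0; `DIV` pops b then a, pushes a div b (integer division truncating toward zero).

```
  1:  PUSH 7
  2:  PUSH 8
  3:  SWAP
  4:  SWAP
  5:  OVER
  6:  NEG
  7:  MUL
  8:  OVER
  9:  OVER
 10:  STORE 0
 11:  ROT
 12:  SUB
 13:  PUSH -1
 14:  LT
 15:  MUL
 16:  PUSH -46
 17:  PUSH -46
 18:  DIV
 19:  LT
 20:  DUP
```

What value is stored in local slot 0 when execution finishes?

PUSH 7   → 7
PUSH 8   → 7 8
SWAP     → 8 7
SWAP     → 7 8
OVER     → 7 8 7
NEG      → 7 8 -7
MUL      → 7 -56
OVER     → 7 -56 7
OVER     → 7 -56 7 -56
STORE 0  → 7 -56 7
ROT      → -56 7 7
SUB      → -56 0
PUSH -1  → -56 0 -1
LT       → -56 0
MUL      → 0
PUSH -46 → 0 -46
PUSH -46 → 0 -46 -46
DIV      → 0 1
LT       → 1
DUP      → 1 1

-56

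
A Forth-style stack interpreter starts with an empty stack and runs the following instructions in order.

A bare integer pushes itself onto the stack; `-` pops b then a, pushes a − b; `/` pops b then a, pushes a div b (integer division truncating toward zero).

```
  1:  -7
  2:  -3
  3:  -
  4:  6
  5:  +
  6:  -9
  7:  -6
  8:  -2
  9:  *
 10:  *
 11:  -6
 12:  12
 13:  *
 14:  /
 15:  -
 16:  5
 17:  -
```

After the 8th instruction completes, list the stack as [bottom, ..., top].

[2, -9, -6, -2]

-7 → -7
-3 → -7 -3
-  → -4
6  → -4 6
+  → 2
-9 → 2 -9
-6 → 2 -9 -6
-2 → 2 -9 -6 -2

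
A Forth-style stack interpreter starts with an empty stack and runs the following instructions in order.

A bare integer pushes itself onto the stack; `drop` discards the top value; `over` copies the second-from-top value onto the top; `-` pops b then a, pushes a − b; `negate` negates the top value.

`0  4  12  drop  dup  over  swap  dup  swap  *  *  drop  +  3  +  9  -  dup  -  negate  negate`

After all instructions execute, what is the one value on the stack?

0       [0]
4       [0, 4]
12      [0, 4, 12]
drop    [0, 4]
dup     [0, 4, 4]
over    [0, 4, 4, 4]
swap    [0, 4, 4, 4]
dup     [0, 4, 4, 4, 4]
swap    [0, 4, 4, 4, 4]
*       [0, 4, 4, 16]
*       [0, 4, 64]
drop    [0, 4]
+       [4]
3       [4, 3]
+       [7]
9       [7, 9]
-       [-2]
dup     [-2, -2]
-       [0]
negate  [0]
negate  [0]

0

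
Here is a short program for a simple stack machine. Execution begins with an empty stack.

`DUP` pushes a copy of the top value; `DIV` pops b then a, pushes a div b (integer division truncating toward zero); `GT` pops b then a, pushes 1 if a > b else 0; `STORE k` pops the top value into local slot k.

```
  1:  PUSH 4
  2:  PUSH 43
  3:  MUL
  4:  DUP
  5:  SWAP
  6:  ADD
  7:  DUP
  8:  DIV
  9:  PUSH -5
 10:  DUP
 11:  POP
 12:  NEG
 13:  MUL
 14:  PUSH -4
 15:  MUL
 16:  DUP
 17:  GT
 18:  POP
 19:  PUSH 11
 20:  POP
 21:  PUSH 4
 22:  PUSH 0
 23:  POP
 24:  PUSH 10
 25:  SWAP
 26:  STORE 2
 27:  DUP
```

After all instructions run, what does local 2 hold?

PUSH 4  → 4
PUSH 43 → 4 43
MUL     → 172
DUP     → 172 172
SWAP    → 172 172
ADD     → 344
DUP     → 344 344
DIV     → 1
PUSH -5 → 1 -5
DUP     → 1 -5 -5
POP     → 1 -5
NEG     → 1 5
MUL     → 5
PUSH -4 → 5 -4
MUL     → -20
DUP     → -20 -20
GT      → 0
POP     → (empty)
PUSH 11 → 11
POP     → (empty)
PUSH 4  → 4
PUSH 0  → 4 0
POP     → 4
PUSH 10 → 4 10
SWAP    → 10 4
STORE 2 → 10
DUP     → 10 10

4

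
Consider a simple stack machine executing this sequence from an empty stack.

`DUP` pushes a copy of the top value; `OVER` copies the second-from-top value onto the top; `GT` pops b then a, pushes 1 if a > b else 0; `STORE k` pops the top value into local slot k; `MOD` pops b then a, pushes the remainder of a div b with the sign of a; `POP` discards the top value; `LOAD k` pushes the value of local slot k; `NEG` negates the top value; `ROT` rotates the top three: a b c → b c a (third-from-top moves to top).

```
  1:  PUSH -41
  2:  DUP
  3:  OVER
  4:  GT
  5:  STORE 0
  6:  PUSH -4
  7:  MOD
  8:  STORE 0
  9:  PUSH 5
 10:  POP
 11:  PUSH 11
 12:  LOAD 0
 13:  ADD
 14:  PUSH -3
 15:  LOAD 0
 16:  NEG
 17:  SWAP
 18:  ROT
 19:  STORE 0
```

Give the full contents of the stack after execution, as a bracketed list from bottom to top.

PUSH -41 : [-41]
DUP      : [-41, -41]
OVER     : [-41, -41, -41]
GT       : [-41, 0]
STORE 0  : [-41]
PUSH -4  : [-41, -4]
MOD      : [-1]
STORE 0  : []
PUSH 5   : [5]
POP      : []
PUSH 11  : [11]
LOAD 0   : [11, -1]
ADD      : [10]
PUSH -3  : [10, -3]
LOAD 0   : [10, -3, -1]
NEG      : [10, -3, 1]
SWAP     : [10, 1, -3]
ROT      : [1, -3, 10]
STORE 0  : [1, -3]

[1, -3]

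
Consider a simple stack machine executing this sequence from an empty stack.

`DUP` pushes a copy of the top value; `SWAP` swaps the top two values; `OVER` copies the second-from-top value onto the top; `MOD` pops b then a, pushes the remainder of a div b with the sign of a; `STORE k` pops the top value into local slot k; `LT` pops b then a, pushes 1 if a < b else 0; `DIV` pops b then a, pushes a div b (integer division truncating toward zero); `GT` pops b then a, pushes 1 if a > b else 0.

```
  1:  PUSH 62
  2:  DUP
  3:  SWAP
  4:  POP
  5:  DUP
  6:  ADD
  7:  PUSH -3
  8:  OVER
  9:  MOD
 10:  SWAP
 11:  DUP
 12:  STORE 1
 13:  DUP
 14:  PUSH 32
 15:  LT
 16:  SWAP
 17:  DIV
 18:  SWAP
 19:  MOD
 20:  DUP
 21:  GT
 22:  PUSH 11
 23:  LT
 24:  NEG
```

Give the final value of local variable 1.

PUSH 62 : 62
DUP     : 62 62
SWAP    : 62 62
POP     : 62
DUP     : 62 62
ADD     : 124
PUSH -3 : 124 -3
OVER    : 124 -3 124
MOD     : 124 -3
SWAP    : -3 124
DUP     : -3 124 124
STORE 1 : -3 124
DUP     : -3 124 124
PUSH 32 : -3 124 124 32
LT      : -3 124 0
SWAP    : -3 0 124
DIV     : -3 0
SWAP    : 0 -3
MOD     : 0
DUP     : 0 0
GT      : 0
PUSH 11 : 0 11
LT      : 1
NEG     : -1

124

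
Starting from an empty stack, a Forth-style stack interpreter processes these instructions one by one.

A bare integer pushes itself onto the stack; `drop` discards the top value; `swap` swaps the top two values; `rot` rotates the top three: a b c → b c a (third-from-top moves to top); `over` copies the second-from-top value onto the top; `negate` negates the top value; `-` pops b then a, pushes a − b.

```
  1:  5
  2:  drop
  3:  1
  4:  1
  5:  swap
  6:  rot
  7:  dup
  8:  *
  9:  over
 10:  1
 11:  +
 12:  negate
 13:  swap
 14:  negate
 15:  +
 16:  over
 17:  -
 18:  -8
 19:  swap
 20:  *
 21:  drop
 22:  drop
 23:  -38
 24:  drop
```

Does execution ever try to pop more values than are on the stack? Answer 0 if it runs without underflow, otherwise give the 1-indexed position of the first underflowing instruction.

6

5    -> [5]
drop -> []
1    -> [1]
1    -> [1, 1]
swap -> [1, 1]
rot  — needs 3 operands, stack has 2 → underflow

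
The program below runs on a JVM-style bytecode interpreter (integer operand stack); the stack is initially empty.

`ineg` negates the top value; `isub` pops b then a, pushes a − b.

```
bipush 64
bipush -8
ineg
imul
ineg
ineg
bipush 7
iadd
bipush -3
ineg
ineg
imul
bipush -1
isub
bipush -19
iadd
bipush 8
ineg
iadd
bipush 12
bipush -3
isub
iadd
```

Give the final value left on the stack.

bipush 64   64
bipush -8   64 -8
ineg        64 8
imul        512
ineg        -512
ineg        512
bipush 7    512 7
iadd        519
bipush -3   519 -3
ineg        519 3
ineg        519 -3
imul        -1557
bipush -1   -1557 -1
isub        -1556
bipush -19  -1556 -19
iadd        -1575
bipush 8    -1575 8
ineg        -1575 -8
iadd        -1583
bipush 12   -1583 12
bipush -3   -1583 12 -3
isub        -1583 15
iadd        -1568

-1568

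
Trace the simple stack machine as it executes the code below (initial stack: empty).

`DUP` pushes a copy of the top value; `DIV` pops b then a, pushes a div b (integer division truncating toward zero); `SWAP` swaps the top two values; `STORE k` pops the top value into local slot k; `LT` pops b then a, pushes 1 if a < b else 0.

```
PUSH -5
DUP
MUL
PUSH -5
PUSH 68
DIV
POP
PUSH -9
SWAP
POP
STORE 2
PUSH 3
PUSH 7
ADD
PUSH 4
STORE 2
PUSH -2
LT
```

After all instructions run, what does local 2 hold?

PUSH -5 -> [-5]
DUP     -> [-5, -5]
MUL     -> [25]
PUSH -5 -> [25, -5]
PUSH 68 -> [25, -5, 68]
DIV     -> [25, 0]
POP     -> [25]
PUSH -9 -> [25, -9]
SWAP    -> [-9, 25]
POP     -> [-9]
STORE 2 -> []
PUSH 3  -> [3]
PUSH 7  -> [3, 7]
ADD     -> [10]
PUSH 4  -> [10, 4]
STORE 2 -> [10]
PUSH -2 -> [10, -2]
LT      -> [0]

4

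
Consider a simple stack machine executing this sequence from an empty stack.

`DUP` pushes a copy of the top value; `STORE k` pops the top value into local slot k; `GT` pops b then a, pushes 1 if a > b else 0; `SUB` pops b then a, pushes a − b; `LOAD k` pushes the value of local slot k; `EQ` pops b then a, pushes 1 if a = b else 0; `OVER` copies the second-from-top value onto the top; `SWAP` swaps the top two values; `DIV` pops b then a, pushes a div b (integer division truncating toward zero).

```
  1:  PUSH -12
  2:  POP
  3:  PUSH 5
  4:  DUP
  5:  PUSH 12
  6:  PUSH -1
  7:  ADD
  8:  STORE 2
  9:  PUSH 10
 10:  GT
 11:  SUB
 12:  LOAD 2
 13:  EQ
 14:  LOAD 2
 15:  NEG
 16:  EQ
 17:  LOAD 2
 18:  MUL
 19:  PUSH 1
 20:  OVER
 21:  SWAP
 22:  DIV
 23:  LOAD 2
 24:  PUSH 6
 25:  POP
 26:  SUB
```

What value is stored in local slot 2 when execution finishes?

PUSH -12 -> [-12]
POP      -> []
PUSH 5   -> [5]
DUP      -> [5, 5]
PUSH 12  -> [5, 5, 12]
PUSH -1  -> [5, 5, 12, -1]
ADD      -> [5, 5, 11]
STORE 2  -> [5, 5]
PUSH 10  -> [5, 5, 10]
GT       -> [5, 0]
SUB      -> [5]
LOAD 2   -> [5, 11]
EQ       -> [0]
LOAD 2   -> [0, 11]
NEG      -> [0, -11]
EQ       -> [0]
LOAD 2   -> [0, 11]
MUL      -> [0]
PUSH 1   -> [0, 1]
OVER     -> [0, 1, 0]
SWAP     -> [0, 0, 1]
DIV      -> [0, 0]
LOAD 2   -> [0, 0, 11]
PUSH 6   -> [0, 0, 11, 6]
POP      -> [0, 0, 11]
SUB      -> [0, -11]

11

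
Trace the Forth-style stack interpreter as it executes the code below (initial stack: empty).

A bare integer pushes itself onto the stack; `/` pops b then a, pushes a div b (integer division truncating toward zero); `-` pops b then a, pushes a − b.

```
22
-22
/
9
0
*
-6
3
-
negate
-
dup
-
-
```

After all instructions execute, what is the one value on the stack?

-1

22      22
-22     22 -22
/       -1
9       -1 9
0       -1 9 0
*       -1 0
-6      -1 0 -6
3       -1 0 -6 3
-       -1 0 -9
negate  -1 0 9
-       -1 -9
dup     -1 -9 -9
-       -1 0
-       -1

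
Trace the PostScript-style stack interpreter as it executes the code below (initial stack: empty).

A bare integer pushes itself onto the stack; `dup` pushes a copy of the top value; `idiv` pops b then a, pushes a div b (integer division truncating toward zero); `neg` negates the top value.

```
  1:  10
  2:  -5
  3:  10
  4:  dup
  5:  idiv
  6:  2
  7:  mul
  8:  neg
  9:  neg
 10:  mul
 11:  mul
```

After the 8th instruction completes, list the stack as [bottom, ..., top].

10   : [10]
-5   : [10, -5]
10   : [10, -5, 10]
dup  : [10, -5, 10, 10]
idiv : [10, -5, 1]
2    : [10, -5, 1, 2]
mul  : [10, -5, 2]
neg  : [10, -5, -2]

[10, -5, -2]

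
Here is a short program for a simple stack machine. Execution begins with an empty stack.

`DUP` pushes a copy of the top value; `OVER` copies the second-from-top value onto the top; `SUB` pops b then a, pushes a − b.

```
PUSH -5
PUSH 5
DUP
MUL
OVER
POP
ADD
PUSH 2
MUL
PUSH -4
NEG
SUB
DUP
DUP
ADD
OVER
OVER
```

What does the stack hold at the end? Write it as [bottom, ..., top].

PUSH -5 → -5
PUSH 5  → -5 5
DUP     → -5 5 5
MUL     → -5 25
OVER    → -5 25 -5
POP     → -5 25
ADD     → 20
PUSH 2  → 20 2
MUL     → 40
PUSH -4 → 40 -4
NEG     → 40 4
SUB     → 36
DUP     → 36 36
DUP     → 36 36 36
ADD     → 36 72
OVER    → 36 72 36
OVER    → 36 72 36 72

[36, 72, 36, 72]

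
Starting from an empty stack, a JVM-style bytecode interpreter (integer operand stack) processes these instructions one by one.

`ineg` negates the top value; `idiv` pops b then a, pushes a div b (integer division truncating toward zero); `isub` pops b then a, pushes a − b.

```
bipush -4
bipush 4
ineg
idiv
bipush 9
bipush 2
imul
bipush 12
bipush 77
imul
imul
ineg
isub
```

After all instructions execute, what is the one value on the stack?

16633

bipush -4 : -4
bipush 4  : -4 4
ineg      : -4 -4
idiv      : 1
bipush 9  : 1 9
bipush 2  : 1 9 2
imul      : 1 18
bipush 12 : 1 18 12
bipush 77 : 1 18 12 77
imul      : 1 18 924
imul      : 1 16632
ineg      : 1 -16632
isub      : 16633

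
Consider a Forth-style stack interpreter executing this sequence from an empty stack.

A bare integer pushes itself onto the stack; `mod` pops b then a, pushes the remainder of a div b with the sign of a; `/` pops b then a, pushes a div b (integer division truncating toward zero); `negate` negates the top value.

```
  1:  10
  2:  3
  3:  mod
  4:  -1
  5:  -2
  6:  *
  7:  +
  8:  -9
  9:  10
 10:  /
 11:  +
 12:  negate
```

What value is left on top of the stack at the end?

10     → 10
3      → 10 3
mod    → 1
-1     → 1 -1
-2     → 1 -1 -2
*      → 1 2
+      → 3
-9     → 3 -9
10     → 3 -9 10
/      → 3 0
+      → 3
negate → -3

-3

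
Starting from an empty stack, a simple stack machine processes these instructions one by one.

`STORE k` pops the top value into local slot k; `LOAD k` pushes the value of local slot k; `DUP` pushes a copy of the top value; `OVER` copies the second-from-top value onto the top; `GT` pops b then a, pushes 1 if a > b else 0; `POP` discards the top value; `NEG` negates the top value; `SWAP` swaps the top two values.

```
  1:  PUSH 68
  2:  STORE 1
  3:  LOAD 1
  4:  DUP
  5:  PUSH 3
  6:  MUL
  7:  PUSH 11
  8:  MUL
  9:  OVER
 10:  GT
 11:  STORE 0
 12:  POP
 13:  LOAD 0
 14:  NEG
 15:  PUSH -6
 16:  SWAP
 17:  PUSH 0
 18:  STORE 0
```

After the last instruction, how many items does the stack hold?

PUSH 68  68
STORE 1  (empty)
LOAD 1   68
DUP      68 68
PUSH 3   68 68 3
MUL      68 204
PUSH 11  68 204 11
MUL      68 2244
OVER     68 2244 68
GT       68 1
STORE 0  68
POP      (empty)
LOAD 0   1
NEG      -1
PUSH -6  -1 -6
SWAP     -6 -1
PUSH 0   -6 -1 0
STORE 0  -6 -1

2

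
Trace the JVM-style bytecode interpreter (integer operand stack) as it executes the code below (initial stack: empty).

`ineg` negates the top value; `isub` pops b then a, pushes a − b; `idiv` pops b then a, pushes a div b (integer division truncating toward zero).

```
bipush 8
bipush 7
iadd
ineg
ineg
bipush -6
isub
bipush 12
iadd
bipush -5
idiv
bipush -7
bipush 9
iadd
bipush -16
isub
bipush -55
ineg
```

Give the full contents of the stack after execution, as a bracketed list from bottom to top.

[-6, 18, 55]

bipush 8    8
bipush 7    8 7
iadd        15
ineg        -15
ineg        15
bipush -6   15 -6
isub        21
bipush 12   21 12
iadd        33
bipush -5   33 -5
idiv        -6
bipush -7   -6 -7
bipush 9    -6 -7 9
iadd        -6 2
bipush -16  -6 2 -16
isub        -6 18
bipush -55  -6 18 -55
ineg        -6 18 55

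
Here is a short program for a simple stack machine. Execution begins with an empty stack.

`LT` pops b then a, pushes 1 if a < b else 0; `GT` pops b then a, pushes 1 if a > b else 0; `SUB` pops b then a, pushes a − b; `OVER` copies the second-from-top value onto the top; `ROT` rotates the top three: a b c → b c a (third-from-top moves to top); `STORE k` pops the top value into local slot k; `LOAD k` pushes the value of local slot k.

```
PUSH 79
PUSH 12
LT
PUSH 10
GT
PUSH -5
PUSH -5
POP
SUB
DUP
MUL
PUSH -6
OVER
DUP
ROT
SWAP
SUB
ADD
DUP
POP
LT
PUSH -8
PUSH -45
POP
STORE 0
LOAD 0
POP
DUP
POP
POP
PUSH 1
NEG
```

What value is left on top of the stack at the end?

PUSH 79  -> [79]
PUSH 12  -> [79, 12]
LT       -> [0]
PUSH 10  -> [0, 10]
GT       -> [0]
PUSH -5  -> [0, -5]
PUSH -5  -> [0, -5, -5]
POP      -> [0, -5]
SUB      -> [5]
DUP      -> [5, 5]
MUL      -> [25]
PUSH -6  -> [25, -6]
OVER     -> [25, -6, 25]
DUP      -> [25, -6, 25, 25]
ROT      -> [25, 25, 25, -6]
SWAP     -> [25, 25, -6, 25]
SUB      -> [25, 25, -31]
ADD      -> [25, -6]
DUP      -> [25, -6, -6]
POP      -> [25, -6]
LT       -> [0]
PUSH -8  -> [0, -8]
PUSH -45 -> [0, -8, -45]
POP      -> [0, -8]
STORE 0  -> [0]
LOAD 0   -> [0, -8]
POP      -> [0]
DUP      -> [0, 0]
POP      -> [0]
POP      -> []
PUSH 1   -> [1]
NEG      -> [-1]

-1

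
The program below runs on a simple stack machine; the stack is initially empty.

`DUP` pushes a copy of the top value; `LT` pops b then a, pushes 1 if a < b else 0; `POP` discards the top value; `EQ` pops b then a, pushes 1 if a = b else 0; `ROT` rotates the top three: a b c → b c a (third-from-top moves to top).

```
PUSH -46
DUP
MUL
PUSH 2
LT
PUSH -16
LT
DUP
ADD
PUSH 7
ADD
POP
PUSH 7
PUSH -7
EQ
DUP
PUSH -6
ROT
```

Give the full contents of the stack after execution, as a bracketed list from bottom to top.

PUSH -46  [-46]
DUP       [-46, -46]
MUL       [2116]
PUSH 2    [2116, 2]
LT        [0]
PUSH -16  [0, -16]
LT        [0]
DUP       [0, 0]
ADD       [0]
PUSH 7    [0, 7]
ADD       [7]
POP       []
PUSH 7    [7]
PUSH -7   [7, -7]
EQ        [0]
DUP       [0, 0]
PUSH -6   [0, 0, -6]
ROT       [0, -6, 0]

[0, -6, 0]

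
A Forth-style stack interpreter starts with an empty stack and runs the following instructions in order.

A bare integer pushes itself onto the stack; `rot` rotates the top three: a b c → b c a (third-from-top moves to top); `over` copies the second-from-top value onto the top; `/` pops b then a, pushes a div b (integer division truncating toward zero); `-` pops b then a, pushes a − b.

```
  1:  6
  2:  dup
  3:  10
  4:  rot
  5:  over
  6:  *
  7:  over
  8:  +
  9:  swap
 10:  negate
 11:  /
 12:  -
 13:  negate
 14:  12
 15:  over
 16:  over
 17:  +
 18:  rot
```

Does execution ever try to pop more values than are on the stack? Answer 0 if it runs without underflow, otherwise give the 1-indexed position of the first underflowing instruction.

6       6
dup     6 6
10      6 6 10
rot     6 10 6
over    6 10 6 10
*       6 10 60
over    6 10 60 10
+       6 10 70
swap    6 70 10
negate  6 70 -10
/       6 -7
-       13
negate  -13
12      -13 12
over    -13 12 -13
over    -13 12 -13 12
+       -13 12 -1
rot     12 -1 -13

0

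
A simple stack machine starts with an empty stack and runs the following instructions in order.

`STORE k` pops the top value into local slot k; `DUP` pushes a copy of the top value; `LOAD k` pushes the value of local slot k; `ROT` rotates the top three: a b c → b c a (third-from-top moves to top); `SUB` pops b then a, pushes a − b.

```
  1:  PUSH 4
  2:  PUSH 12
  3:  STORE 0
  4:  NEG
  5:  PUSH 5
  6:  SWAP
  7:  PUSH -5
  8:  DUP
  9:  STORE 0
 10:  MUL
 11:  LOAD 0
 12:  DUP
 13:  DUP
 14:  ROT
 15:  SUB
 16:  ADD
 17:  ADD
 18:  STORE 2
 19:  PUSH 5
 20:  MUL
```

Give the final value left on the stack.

PUSH 4  -> [4]
PUSH 12 -> [4, 12]
STORE 0 -> [4]
NEG     -> [-4]
PUSH 5  -> [-4, 5]
SWAP    -> [5, -4]
PUSH -5 -> [5, -4, -5]
DUP     -> [5, -4, -5, -5]
STORE 0 -> [5, -4, -5]
MUL     -> [5, 20]
LOAD 0  -> [5, 20, -5]
DUP     -> [5, 20, -5, -5]
DUP     -> [5, 20, -5, -5, -5]
ROT     -> [5, 20, -5, -5, -5]
SUB     -> [5, 20, -5, 0]
ADD     -> [5, 20, -5]
ADD     -> [5, 15]
STORE 2 -> [5]
PUSH 5  -> [5, 5]
MUL     -> [25]

25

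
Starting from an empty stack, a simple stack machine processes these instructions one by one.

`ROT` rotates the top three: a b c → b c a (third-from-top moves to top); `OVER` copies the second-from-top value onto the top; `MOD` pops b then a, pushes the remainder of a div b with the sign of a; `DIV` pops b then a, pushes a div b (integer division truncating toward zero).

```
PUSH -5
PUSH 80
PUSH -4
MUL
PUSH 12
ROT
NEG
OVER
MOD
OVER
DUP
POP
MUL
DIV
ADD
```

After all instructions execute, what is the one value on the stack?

-320

PUSH -5  -5
PUSH 80  -5 80
PUSH -4  -5 80 -4
MUL      -5 -320
PUSH 12  -5 -320 12
ROT      -320 12 -5
NEG      -320 12 5
OVER     -320 12 5 12
MOD      -320 12 5
OVER     -320 12 5 12
DUP      -320 12 5 12 12
POP      -320 12 5 12
MUL      -320 12 60
DIV      -320 0
ADD      -320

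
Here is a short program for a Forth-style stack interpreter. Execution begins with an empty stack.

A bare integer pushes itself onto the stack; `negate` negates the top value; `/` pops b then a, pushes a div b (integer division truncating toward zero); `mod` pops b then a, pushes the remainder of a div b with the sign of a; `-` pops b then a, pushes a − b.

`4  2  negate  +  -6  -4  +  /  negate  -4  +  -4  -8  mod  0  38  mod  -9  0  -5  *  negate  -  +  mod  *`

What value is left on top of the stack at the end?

4      → [4]
2      → [4, 2]
negate → [4, -2]
+      → [2]
-6     → [2, -6]
-4     → [2, -6, -4]
+      → [2, -10]
/      → [0]
negate → [0]
-4     → [0, -4]
+      → [-4]
-4     → [-4, -4]
-8     → [-4, -4, -8]
mod    → [-4, -4]
0      → [-4, -4, 0]
38     → [-4, -4, 0, 38]
mod    → [-4, -4, 0]
-9     → [-4, -4, 0, -9]
0      → [-4, -4, 0, -9, 0]
-5     → [-4, -4, 0, -9, 0, -5]
*      → [-4, -4, 0, -9, 0]
negate → [-4, -4, 0, -9, 0]
-      → [-4, -4, 0, -9]
+      → [-4, -4, -9]
mod    → [-4, -4]
*      → [16]

16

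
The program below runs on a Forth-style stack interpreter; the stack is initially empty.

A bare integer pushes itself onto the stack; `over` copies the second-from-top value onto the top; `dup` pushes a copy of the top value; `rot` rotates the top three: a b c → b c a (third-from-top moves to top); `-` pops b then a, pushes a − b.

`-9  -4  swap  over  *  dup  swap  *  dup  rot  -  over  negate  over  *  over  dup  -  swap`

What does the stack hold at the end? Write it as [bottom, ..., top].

[1296, 1300, 0, -1684800]

-9     -> [-9]
-4     -> [-9, -4]
swap   -> [-4, -9]
over   -> [-4, -9, -4]
*      -> [-4, 36]
dup    -> [-4, 36, 36]
swap   -> [-4, 36, 36]
*      -> [-4, 1296]
dup    -> [-4, 1296, 1296]
rot    -> [1296, 1296, -4]
-      -> [1296, 1300]
over   -> [1296, 1300, 1296]
negate -> [1296, 1300, -1296]
over   -> [1296, 1300, -1296, 1300]
*      -> [1296, 1300, -1684800]
over   -> [1296, 1300, -1684800, 1300]
dup    -> [1296, 1300, -1684800, 1300, 1300]
-      -> [1296, 1300, -1684800, 0]
swap   -> [1296, 1300, 0, -1684800]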